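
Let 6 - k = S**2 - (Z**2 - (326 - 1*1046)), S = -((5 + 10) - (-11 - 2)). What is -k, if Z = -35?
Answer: -1167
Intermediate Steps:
S = -28 (S = -(15 - 1*(-13)) = -(15 + 13) = -1*28 = -28)
k = 1167 (k = 6 - ((-28)**2 - ((-35)**2 - (326 - 1*1046))) = 6 - (784 - (1225 - (326 - 1046))) = 6 - (784 - (1225 - 1*(-720))) = 6 - (784 - (1225 + 720)) = 6 - (784 - 1*1945) = 6 - (784 - 1945) = 6 - 1*(-1161) = 6 + 1161 = 1167)
-k = -1*1167 = -1167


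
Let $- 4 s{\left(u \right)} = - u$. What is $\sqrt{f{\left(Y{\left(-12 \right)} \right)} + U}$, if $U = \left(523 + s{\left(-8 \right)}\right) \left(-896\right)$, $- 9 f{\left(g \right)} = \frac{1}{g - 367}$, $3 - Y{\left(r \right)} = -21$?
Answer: $\frac{i \sqrt{10087426937}}{147} \approx 683.24 i$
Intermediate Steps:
$Y{\left(r \right)} = 24$ ($Y{\left(r \right)} = 3 - -21 = 3 + 21 = 24$)
$s{\left(u \right)} = \frac{u}{4}$ ($s{\left(u \right)} = - \frac{\left(-1\right) u}{4} = \frac{u}{4}$)
$f{\left(g \right)} = - \frac{1}{9 \left(-367 + g\right)}$ ($f{\left(g \right)} = - \frac{1}{9 \left(g - 367\right)} = - \frac{1}{9 \left(-367 + g\right)}$)
$U = -466816$ ($U = \left(523 + \frac{1}{4} \left(-8\right)\right) \left(-896\right) = \left(523 - 2\right) \left(-896\right) = 521 \left(-896\right) = -466816$)
$\sqrt{f{\left(Y{\left(-12 \right)} \right)} + U} = \sqrt{- \frac{1}{-3303 + 9 \cdot 24} - 466816} = \sqrt{- \frac{1}{-3303 + 216} - 466816} = \sqrt{- \frac{1}{-3087} - 466816} = \sqrt{\left(-1\right) \left(- \frac{1}{3087}\right) - 466816} = \sqrt{\frac{1}{3087} - 466816} = \sqrt{- \frac{1441060991}{3087}} = \frac{i \sqrt{10087426937}}{147}$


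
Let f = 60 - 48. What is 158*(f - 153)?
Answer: -22278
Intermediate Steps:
f = 12
158*(f - 153) = 158*(12 - 153) = 158*(-141) = -22278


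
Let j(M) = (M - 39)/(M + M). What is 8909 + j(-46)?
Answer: 819713/92 ≈ 8909.9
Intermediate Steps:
j(M) = (-39 + M)/(2*M) (j(M) = (-39 + M)/((2*M)) = (-39 + M)*(1/(2*M)) = (-39 + M)/(2*M))
8909 + j(-46) = 8909 + (½)*(-39 - 46)/(-46) = 8909 + (½)*(-1/46)*(-85) = 8909 + 85/92 = 819713/92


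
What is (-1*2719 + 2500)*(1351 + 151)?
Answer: -328938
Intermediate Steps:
(-1*2719 + 2500)*(1351 + 151) = (-2719 + 2500)*1502 = -219*1502 = -328938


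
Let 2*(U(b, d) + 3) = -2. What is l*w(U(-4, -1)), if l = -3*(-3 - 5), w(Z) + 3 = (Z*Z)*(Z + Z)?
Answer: -3144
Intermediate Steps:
U(b, d) = -4 (U(b, d) = -3 + (1/2)*(-2) = -3 - 1 = -4)
w(Z) = -3 + 2*Z**3 (w(Z) = -3 + (Z*Z)*(Z + Z) = -3 + Z**2*(2*Z) = -3 + 2*Z**3)
l = 24 (l = -3*(-8) = 24)
l*w(U(-4, -1)) = 24*(-3 + 2*(-4)**3) = 24*(-3 + 2*(-64)) = 24*(-3 - 128) = 24*(-131) = -3144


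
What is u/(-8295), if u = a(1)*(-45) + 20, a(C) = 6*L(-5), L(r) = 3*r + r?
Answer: -1084/1659 ≈ -0.65341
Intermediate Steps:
L(r) = 4*r
a(C) = -120 (a(C) = 6*(4*(-5)) = 6*(-20) = -120)
u = 5420 (u = -120*(-45) + 20 = 5400 + 20 = 5420)
u/(-8295) = 5420/(-8295) = 5420*(-1/8295) = -1084/1659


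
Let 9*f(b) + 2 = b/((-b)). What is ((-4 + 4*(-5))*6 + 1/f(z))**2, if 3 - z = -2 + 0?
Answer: 21609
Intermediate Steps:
z = 5 (z = 3 - (-2 + 0) = 3 - 1*(-2) = 3 + 2 = 5)
f(b) = -1/3 (f(b) = -2/9 + (b/((-b)))/9 = -2/9 + (b*(-1/b))/9 = -2/9 + (1/9)*(-1) = -2/9 - 1/9 = -1/3)
((-4 + 4*(-5))*6 + 1/f(z))**2 = ((-4 + 4*(-5))*6 + 1/(-1/3))**2 = ((-4 - 20)*6 - 3)**2 = (-24*6 - 3)**2 = (-144 - 3)**2 = (-147)**2 = 21609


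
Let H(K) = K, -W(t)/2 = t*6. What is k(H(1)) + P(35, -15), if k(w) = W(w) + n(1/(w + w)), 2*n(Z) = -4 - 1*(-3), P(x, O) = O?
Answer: -55/2 ≈ -27.500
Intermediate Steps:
W(t) = -12*t (W(t) = -2*t*6 = -12*t)
n(Z) = -½ (n(Z) = (-4 - 1*(-3))/2 = (-4 + 3)/2 = (½)*(-1) = -½)
k(w) = -½ - 12*w (k(w) = -12*w - ½ = -½ - 12*w)
k(H(1)) + P(35, -15) = (-½ - 12*1) - 15 = (-½ - 12) - 15 = -25/2 - 15 = -55/2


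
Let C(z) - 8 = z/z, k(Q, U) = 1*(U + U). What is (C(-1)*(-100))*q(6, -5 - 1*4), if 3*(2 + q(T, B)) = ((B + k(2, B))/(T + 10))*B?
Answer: -11025/4 ≈ -2756.3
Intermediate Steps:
k(Q, U) = 2*U (k(Q, U) = 1*(2*U) = 2*U)
q(T, B) = -2 + B²/(10 + T) (q(T, B) = -2 + (((B + 2*B)/(T + 10))*B)/3 = -2 + (((3*B)/(10 + T))*B)/3 = -2 + ((3*B/(10 + T))*B)/3 = -2 + (3*B²/(10 + T))/3 = -2 + B²/(10 + T))
C(z) = 9 (C(z) = 8 + z/z = 8 + 1 = 9)
(C(-1)*(-100))*q(6, -5 - 1*4) = (9*(-100))*((-20 + (-5 - 1*4)² - 2*6)/(10 + 6)) = -900*(-20 + (-5 - 4)² - 12)/16 = -225*(-20 + (-9)² - 12)/4 = -225*(-20 + 81 - 12)/4 = -225*49/4 = -900*49/16 = -11025/4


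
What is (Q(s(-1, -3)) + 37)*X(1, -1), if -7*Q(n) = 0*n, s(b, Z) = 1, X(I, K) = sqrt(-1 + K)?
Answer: 37*I*sqrt(2) ≈ 52.326*I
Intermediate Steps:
Q(n) = 0 (Q(n) = -0*n = -1/7*0 = 0)
(Q(s(-1, -3)) + 37)*X(1, -1) = (0 + 37)*sqrt(-1 - 1) = 37*sqrt(-2) = 37*(I*sqrt(2)) = 37*I*sqrt(2)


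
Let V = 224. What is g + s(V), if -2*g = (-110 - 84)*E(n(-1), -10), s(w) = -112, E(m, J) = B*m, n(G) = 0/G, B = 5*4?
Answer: -112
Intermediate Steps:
B = 20
n(G) = 0
E(m, J) = 20*m
g = 0 (g = -(-110 - 84)*20*0/2 = -(-97)*0 = -1/2*0 = 0)
g + s(V) = 0 - 112 = -112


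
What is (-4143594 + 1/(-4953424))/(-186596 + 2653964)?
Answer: -20524977965857/12221919868032 ≈ -1.6794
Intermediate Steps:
(-4143594 + 1/(-4953424))/(-186596 + 2653964) = (-4143594 - 1/4953424)/2467368 = -20524977965857/4953424*1/2467368 = -20524977965857/12221919868032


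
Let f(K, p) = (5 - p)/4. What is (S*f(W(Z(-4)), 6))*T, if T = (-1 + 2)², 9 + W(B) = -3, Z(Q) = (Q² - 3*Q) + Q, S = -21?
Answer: 21/4 ≈ 5.2500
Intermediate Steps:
Z(Q) = Q² - 2*Q
W(B) = -12 (W(B) = -9 - 3 = -12)
T = 1 (T = 1² = 1)
f(K, p) = 5/4 - p/4 (f(K, p) = (5 - p)*(¼) = 5/4 - p/4)
(S*f(W(Z(-4)), 6))*T = -21*(5/4 - ¼*6)*1 = -21*(5/4 - 3/2)*1 = -21*(-¼)*1 = (21/4)*1 = 21/4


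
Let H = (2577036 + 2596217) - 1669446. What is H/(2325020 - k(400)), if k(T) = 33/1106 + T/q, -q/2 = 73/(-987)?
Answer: 282890369566/187499137951 ≈ 1.5088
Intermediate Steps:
q = 146/987 (q = -146/(-987) = -146*(-1)/987 = -2*(-73/987) = 146/987 ≈ 0.14792)
H = 3503807 (H = 5173253 - 1669446 = 3503807)
k(T) = 33/1106 + 987*T/146 (k(T) = 33/1106 + T/(146/987) = 33*(1/1106) + T*(987/146) = 33/1106 + 987*T/146)
H/(2325020 - k(400)) = 3503807/(2325020 - (33/1106 + (987/146)*400)) = 3503807/(2325020 - (33/1106 + 197400/73)) = 3503807/(2325020 - 1*218326809/80738) = 3503807/(2325020 - 218326809/80738) = 3503807/(187499137951/80738) = 3503807*(80738/187499137951) = 282890369566/187499137951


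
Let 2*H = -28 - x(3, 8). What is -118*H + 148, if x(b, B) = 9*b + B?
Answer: 3865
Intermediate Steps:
x(b, B) = B + 9*b
H = -63/2 (H = (-28 - (8 + 9*3))/2 = (-28 - (8 + 27))/2 = (-28 - 1*35)/2 = (-28 - 35)/2 = (1/2)*(-63) = -63/2 ≈ -31.500)
-118*H + 148 = -118*(-63/2) + 148 = 3717 + 148 = 3865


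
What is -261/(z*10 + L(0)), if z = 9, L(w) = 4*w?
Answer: -29/10 ≈ -2.9000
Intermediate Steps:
-261/(z*10 + L(0)) = -261/(9*10 + 4*0) = -261/(90 + 0) = -261/90 = -261*1/90 = -29/10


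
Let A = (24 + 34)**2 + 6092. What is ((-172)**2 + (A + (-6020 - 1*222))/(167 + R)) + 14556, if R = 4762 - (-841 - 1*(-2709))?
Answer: 135115754/3061 ≈ 44141.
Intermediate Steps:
R = 2894 (R = 4762 - (-841 + 2709) = 4762 - 1*1868 = 4762 - 1868 = 2894)
A = 9456 (A = 58**2 + 6092 = 3364 + 6092 = 9456)
((-172)**2 + (A + (-6020 - 1*222))/(167 + R)) + 14556 = ((-172)**2 + (9456 + (-6020 - 1*222))/(167 + 2894)) + 14556 = (29584 + (9456 + (-6020 - 222))/3061) + 14556 = (29584 + (9456 - 6242)*(1/3061)) + 14556 = (29584 + 3214*(1/3061)) + 14556 = (29584 + 3214/3061) + 14556 = 90559838/3061 + 14556 = 135115754/3061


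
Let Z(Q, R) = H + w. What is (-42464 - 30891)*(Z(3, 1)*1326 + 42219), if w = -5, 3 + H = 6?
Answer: -2902437285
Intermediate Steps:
H = 3 (H = -3 + 6 = 3)
Z(Q, R) = -2 (Z(Q, R) = 3 - 5 = -2)
(-42464 - 30891)*(Z(3, 1)*1326 + 42219) = (-42464 - 30891)*(-2*1326 + 42219) = -73355*(-2652 + 42219) = -73355*39567 = -2902437285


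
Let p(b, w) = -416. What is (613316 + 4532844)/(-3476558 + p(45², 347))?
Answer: -2573080/1738487 ≈ -1.4801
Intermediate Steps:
(613316 + 4532844)/(-3476558 + p(45², 347)) = (613316 + 4532844)/(-3476558 - 416) = 5146160/(-3476974) = 5146160*(-1/3476974) = -2573080/1738487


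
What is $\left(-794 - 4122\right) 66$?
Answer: $-324456$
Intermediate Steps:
$\left(-794 - 4122\right) 66 = \left(-4916\right) 66 = -324456$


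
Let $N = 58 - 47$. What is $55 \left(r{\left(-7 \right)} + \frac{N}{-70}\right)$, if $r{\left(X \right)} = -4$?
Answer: $- \frac{3201}{14} \approx -228.64$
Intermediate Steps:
$N = 11$ ($N = 58 - 47 = 11$)
$55 \left(r{\left(-7 \right)} + \frac{N}{-70}\right) = 55 \left(-4 + \frac{11}{-70}\right) = 55 \left(-4 + 11 \left(- \frac{1}{70}\right)\right) = 55 \left(-4 - \frac{11}{70}\right) = 55 \left(- \frac{291}{70}\right) = - \frac{3201}{14}$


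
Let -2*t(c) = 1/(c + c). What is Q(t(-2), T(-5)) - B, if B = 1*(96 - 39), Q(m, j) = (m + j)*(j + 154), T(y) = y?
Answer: -6267/8 ≈ -783.38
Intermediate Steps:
t(c) = -1/(4*c) (t(c) = -1/(2*(c + c)) = -1/(2*c)/2 = -1/(4*c))
Q(m, j) = (154 + j)*(j + m) (Q(m, j) = (j + m)*(154 + j) = (154 + j)*(j + m))
B = 57 (B = 1*57 = 57)
Q(t(-2), T(-5)) - B = ((-5)**2 + 154*(-5) + 154*(-1/4/(-2)) - (-5)/(4*(-2))) - 1*57 = (25 - 770 + 154*(-1/4*(-1/2)) - (-5)*(-1)/(4*2)) - 57 = (25 - 770 + 154*(1/8) - 5*1/8) - 57 = (25 - 770 + 77/4 - 5/8) - 57 = -5811/8 - 57 = -6267/8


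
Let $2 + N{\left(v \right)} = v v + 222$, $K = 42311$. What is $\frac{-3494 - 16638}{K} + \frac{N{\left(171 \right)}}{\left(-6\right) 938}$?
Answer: $- \frac{1359827267}{238126308} \approx -5.7105$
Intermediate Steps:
$N{\left(v \right)} = 220 + v^{2}$ ($N{\left(v \right)} = -2 + \left(v v + 222\right) = -2 + \left(v^{2} + 222\right) = -2 + \left(222 + v^{2}\right) = 220 + v^{2}$)
$\frac{-3494 - 16638}{K} + \frac{N{\left(171 \right)}}{\left(-6\right) 938} = \frac{-3494 - 16638}{42311} + \frac{220 + 171^{2}}{\left(-6\right) 938} = \left(-3494 - 16638\right) \frac{1}{42311} + \frac{220 + 29241}{-5628} = \left(-20132\right) \frac{1}{42311} + 29461 \left(- \frac{1}{5628}\right) = - \frac{20132}{42311} - \frac{29461}{5628} = - \frac{1359827267}{238126308}$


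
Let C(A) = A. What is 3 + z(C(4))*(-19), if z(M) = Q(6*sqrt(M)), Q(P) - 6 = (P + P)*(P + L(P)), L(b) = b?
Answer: -11055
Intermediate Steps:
Q(P) = 6 + 4*P**2 (Q(P) = 6 + (P + P)*(P + P) = 6 + (2*P)*(2*P) = 6 + 4*P**2)
z(M) = 6 + 144*M (z(M) = 6 + 4*(6*sqrt(M))**2 = 6 + 4*(36*M) = 6 + 144*M)
3 + z(C(4))*(-19) = 3 + (6 + 144*4)*(-19) = 3 + (6 + 576)*(-19) = 3 + 582*(-19) = 3 - 11058 = -11055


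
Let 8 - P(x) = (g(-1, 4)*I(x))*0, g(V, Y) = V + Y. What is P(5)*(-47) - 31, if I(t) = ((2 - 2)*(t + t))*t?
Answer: -407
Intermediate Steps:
I(t) = 0 (I(t) = (0*(2*t))*t = 0*t = 0)
P(x) = 8 (P(x) = 8 - (-1 + 4)*0*0 = 8 - 3*0*0 = 8 - 0*0 = 8 - 1*0 = 8 + 0 = 8)
P(5)*(-47) - 31 = 8*(-47) - 31 = -376 - 31 = -407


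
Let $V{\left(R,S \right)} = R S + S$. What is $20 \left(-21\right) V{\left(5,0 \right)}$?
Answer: $0$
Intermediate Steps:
$V{\left(R,S \right)} = S + R S$
$20 \left(-21\right) V{\left(5,0 \right)} = 20 \left(-21\right) 0 \left(1 + 5\right) = - 420 \cdot 0 \cdot 6 = \left(-420\right) 0 = 0$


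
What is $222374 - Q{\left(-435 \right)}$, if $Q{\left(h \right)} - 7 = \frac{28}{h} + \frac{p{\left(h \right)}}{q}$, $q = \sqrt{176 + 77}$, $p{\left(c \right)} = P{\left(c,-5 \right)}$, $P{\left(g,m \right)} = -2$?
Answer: $\frac{96729673}{435} + \frac{2 \sqrt{253}}{253} \approx 2.2237 \cdot 10^{5}$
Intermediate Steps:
$p{\left(c \right)} = -2$
$q = \sqrt{253} \approx 15.906$
$Q{\left(h \right)} = 7 + \frac{28}{h} - \frac{2 \sqrt{253}}{253}$ ($Q{\left(h \right)} = 7 + \left(\frac{28}{h} - \frac{2}{\sqrt{253}}\right) = 7 - \left(- \frac{28}{h} + 2 \cdot \frac{1}{253} \sqrt{253}\right) = 7 - \left(- \frac{28}{h} + \frac{2 \sqrt{253}}{253}\right) = 7 + \frac{28}{h} - \frac{2 \sqrt{253}}{253}$)
$222374 - Q{\left(-435 \right)} = 222374 - \left(7 + \frac{28}{-435} - \frac{2 \sqrt{253}}{253}\right) = 222374 - \left(7 + 28 \left(- \frac{1}{435}\right) - \frac{2 \sqrt{253}}{253}\right) = 222374 - \left(7 - \frac{28}{435} - \frac{2 \sqrt{253}}{253}\right) = 222374 - \left(\frac{3017}{435} - \frac{2 \sqrt{253}}{253}\right) = \frac{96729673}{435} + \frac{2 \sqrt{253}}{253}$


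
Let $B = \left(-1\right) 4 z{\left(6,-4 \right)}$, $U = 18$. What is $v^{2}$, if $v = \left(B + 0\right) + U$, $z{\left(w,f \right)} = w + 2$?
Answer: $196$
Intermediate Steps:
$z{\left(w,f \right)} = 2 + w$
$B = -32$ ($B = \left(-1\right) 4 \left(2 + 6\right) = \left(-4\right) 8 = -32$)
$v = -14$ ($v = \left(-32 + 0\right) + 18 = -32 + 18 = -14$)
$v^{2} = \left(-14\right)^{2} = 196$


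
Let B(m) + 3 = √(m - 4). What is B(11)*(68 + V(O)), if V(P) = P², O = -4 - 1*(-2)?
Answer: -216 + 72*√7 ≈ -25.506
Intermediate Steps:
B(m) = -3 + √(-4 + m) (B(m) = -3 + √(m - 4) = -3 + √(-4 + m))
O = -2 (O = -4 + 2 = -2)
B(11)*(68 + V(O)) = (-3 + √(-4 + 11))*(68 + (-2)²) = (-3 + √7)*(68 + 4) = (-3 + √7)*72 = -216 + 72*√7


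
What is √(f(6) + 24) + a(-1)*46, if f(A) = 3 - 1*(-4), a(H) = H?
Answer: -46 + √31 ≈ -40.432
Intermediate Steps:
f(A) = 7 (f(A) = 3 + 4 = 7)
√(f(6) + 24) + a(-1)*46 = √(7 + 24) - 1*46 = √31 - 46 = -46 + √31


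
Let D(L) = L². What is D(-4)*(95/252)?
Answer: 380/63 ≈ 6.0317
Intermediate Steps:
D(-4)*(95/252) = (-4)²*(95/252) = 16*(95*(1/252)) = 16*(95/252) = 380/63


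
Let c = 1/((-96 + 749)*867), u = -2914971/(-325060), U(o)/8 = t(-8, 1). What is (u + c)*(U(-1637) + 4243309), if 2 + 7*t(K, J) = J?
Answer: 9803906933964370711/257646261684 ≈ 3.8052e+7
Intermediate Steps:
t(K, J) = -2/7 + J/7
U(o) = -8/7 (U(o) = 8*(-2/7 + (⅐)*1) = 8*(-2/7 + ⅐) = 8*(-⅐) = -8/7)
u = 2914971/325060 (u = -2914971*(-1/325060) = 2914971/325060 ≈ 8.9675)
c = 1/566151 (c = 1/(653*867) = 1/566151 ≈ 1.7663e-6)
(u + c)*(U(-1637) + 4243309) = (2914971/325060 + 1/566151)*(-8/7 + 4243309) = (1650314071681/184033044060)*(29703155/7) = 9803906933964370711/257646261684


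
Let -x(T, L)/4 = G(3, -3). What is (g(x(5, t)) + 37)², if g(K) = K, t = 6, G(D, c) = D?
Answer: 625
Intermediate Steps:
x(T, L) = -12 (x(T, L) = -4*3 = -12)
(g(x(5, t)) + 37)² = (-12 + 37)² = 25² = 625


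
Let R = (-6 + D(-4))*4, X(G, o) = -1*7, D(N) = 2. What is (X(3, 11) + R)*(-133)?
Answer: 3059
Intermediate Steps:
X(G, o) = -7
R = -16 (R = (-6 + 2)*4 = -4*4 = -16)
(X(3, 11) + R)*(-133) = (-7 - 16)*(-133) = -23*(-133) = 3059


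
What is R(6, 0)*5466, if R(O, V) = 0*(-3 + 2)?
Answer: 0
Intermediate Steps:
R(O, V) = 0 (R(O, V) = 0*(-1) = 0)
R(6, 0)*5466 = 0*5466 = 0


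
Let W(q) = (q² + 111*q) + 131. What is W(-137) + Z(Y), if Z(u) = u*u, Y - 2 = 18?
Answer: 4093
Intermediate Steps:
Y = 20 (Y = 2 + 18 = 20)
Z(u) = u²
W(q) = 131 + q² + 111*q
W(-137) + Z(Y) = (131 + (-137)² + 111*(-137)) + 20² = (131 + 18769 - 15207) + 400 = 3693 + 400 = 4093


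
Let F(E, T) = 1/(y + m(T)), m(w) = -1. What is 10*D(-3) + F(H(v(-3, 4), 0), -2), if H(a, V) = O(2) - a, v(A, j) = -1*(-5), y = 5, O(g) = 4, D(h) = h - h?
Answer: 1/4 ≈ 0.25000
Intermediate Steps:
D(h) = 0
v(A, j) = 5
H(a, V) = 4 - a
F(E, T) = 1/4 (F(E, T) = 1/(5 - 1) = 1/4)
10*D(-3) + F(H(v(-3, 4), 0), -2) = 10*0 + 1/4 = 0 + 1/4 = 1/4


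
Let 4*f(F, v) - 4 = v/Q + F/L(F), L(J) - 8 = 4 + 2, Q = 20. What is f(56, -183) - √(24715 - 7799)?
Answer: -23/80 - 2*√4229 ≈ -130.35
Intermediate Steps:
L(J) = 14 (L(J) = 8 + (4 + 2) = 8 + 6 = 14)
f(F, v) = 1 + F/56 + v/80 (f(F, v) = 1 + (v/20 + F/14)/4 = 1 + (F/14 + v/20)/4 = 1 + (F/56 + v/80) = 1 + F/56 + v/80)
f(56, -183) - √(24715 - 7799) = (1 + (1/56)*56 + (1/80)*(-183)) - √(24715 - 7799) = (1 + 1 - 183/80) - √16916 = -23/80 - 2*√4229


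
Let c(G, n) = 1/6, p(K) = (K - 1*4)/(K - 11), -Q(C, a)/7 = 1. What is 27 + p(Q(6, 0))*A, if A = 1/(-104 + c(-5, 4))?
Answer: 50452/1869 ≈ 26.994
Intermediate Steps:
Q(C, a) = -7 (Q(C, a) = -7*1 = -7)
p(K) = (-4 + K)/(-11 + K) (p(K) = (K - 4)/(-11 + K) = (-4 + K)/(-11 + K))
c(G, n) = ⅙
A = -6/623 (A = 1/(-104 + ⅙) = 1/(-623/6) = -6/623 ≈ -0.0096308)
27 + p(Q(6, 0))*A = 27 + ((-4 - 7)/(-11 - 7))*(-6/623) = 27 + (-11/(-18))*(-6/623) = 27 - 1/18*(-11)*(-6/623) = 27 + (11/18)*(-6/623) = 27 - 11/1869 = 50452/1869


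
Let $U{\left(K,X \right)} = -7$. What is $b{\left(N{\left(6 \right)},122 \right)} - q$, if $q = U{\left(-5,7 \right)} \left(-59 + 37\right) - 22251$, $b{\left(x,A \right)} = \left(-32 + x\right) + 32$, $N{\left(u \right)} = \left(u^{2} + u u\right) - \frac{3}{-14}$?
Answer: $\frac{310369}{14} \approx 22169.0$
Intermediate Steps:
$N{\left(u \right)} = \frac{3}{14} + 2 u^{2}$ ($N{\left(u \right)} = \left(u^{2} + u^{2}\right) - - \frac{3}{14} = 2 u^{2} + \frac{3}{14} = \frac{3}{14} + 2 u^{2}$)
$b{\left(x,A \right)} = x$
$q = -22097$ ($q = - 7 \left(-59 + 37\right) - 22251 = \left(-7\right) \left(-22\right) - 22251 = 154 - 22251 = -22097$)
$b{\left(N{\left(6 \right)},122 \right)} - q = \left(\frac{3}{14} + 2 \cdot 6^{2}\right) - -22097 = \left(\frac{3}{14} + 2 \cdot 36\right) + 22097 = \left(\frac{3}{14} + 72\right) + 22097 = \frac{1011}{14} + 22097 = \frac{310369}{14}$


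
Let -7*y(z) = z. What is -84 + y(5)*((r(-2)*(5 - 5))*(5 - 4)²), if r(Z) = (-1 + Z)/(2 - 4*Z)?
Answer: -84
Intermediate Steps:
r(Z) = (-1 + Z)/(2 - 4*Z)
y(z) = -z/7
-84 + y(5)*((r(-2)*(5 - 5))*(5 - 4)²) = -84 + (-⅐*5)*((((1 - 1*(-2))/(2*(-1 + 2*(-2))))*(5 - 5))*(5 - 4)²) = -84 - 5*((1 + 2)/(2*(-1 - 4)))*0*1²/7 = -84 - 5*((½)*3/(-5))*0/7 = -84 - 5*((½)*(-⅕)*3)*0/7 = -84 - 5*(-3/10*0)/7 = -84 - 0 = -84 - 5/7*0 = -84 + 0 = -84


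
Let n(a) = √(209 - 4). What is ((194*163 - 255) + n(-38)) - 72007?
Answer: -40640 + √205 ≈ -40626.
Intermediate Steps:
n(a) = √205
((194*163 - 255) + n(-38)) - 72007 = ((194*163 - 255) + √205) - 72007 = ((31622 - 255) + √205) - 72007 = (31367 + √205) - 72007 = -40640 + √205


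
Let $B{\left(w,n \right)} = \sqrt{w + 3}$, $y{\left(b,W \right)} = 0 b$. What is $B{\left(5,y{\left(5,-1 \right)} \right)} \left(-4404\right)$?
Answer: $- 8808 \sqrt{2} \approx -12456.0$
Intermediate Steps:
$y{\left(b,W \right)} = 0$
$B{\left(w,n \right)} = \sqrt{3 + w}$
$B{\left(5,y{\left(5,-1 \right)} \right)} \left(-4404\right) = \sqrt{3 + 5} \left(-4404\right) = \sqrt{8} \left(-4404\right) = 2 \sqrt{2} \left(-4404\right) = - 8808 \sqrt{2}$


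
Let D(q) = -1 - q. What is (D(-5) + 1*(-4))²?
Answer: 0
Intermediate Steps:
(D(-5) + 1*(-4))² = ((-1 - 1*(-5)) + 1*(-4))² = ((-1 + 5) - 4)² = (4 - 4)² = 0² = 0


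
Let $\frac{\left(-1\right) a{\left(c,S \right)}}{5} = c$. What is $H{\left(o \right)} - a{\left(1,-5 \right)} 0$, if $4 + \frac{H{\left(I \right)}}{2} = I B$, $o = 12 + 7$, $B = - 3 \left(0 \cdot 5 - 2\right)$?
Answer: $220$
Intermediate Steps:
$a{\left(c,S \right)} = - 5 c$
$B = 6$ ($B = - 3 \left(0 - 2\right) = \left(-3\right) \left(-2\right) = 6$)
$o = 19$
$H{\left(I \right)} = -8 + 12 I$ ($H{\left(I \right)} = -8 + 2 I 6 = -8 + 2 \cdot 6 I = -8 + 12 I$)
$H{\left(o \right)} - a{\left(1,-5 \right)} 0 = \left(-8 + 12 \cdot 19\right) - \left(-5\right) 1 \cdot 0 = \left(-8 + 228\right) - \left(-5\right) 0 = 220 - 0 = 220 + 0 = 220$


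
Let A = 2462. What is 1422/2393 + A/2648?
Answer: 4828511/3168332 ≈ 1.5240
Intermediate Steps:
1422/2393 + A/2648 = 1422/2393 + 2462/2648 = 1422*(1/2393) + 2462*(1/2648) = 1422/2393 + 1231/1324 = 4828511/3168332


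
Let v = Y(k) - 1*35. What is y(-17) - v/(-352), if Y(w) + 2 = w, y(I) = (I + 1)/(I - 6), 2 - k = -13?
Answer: 233/368 ≈ 0.63315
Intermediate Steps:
k = 15 (k = 2 - 1*(-13) = 2 + 13 = 15)
y(I) = (1 + I)/(-6 + I)
Y(w) = -2 + w
v = -22 (v = (-2 + 15) - 1*35 = 13 - 35 = -22)
y(-17) - v/(-352) = (1 - 17)/(-6 - 17) - (-22)/(-352) = -16/(-23) - (-22)*(-1)/352 = -1/23*(-16) - 1*1/16 = 16/23 - 1/16 = 233/368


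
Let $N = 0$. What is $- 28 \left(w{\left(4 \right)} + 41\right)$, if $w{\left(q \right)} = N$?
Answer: $-1148$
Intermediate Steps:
$w{\left(q \right)} = 0$
$- 28 \left(w{\left(4 \right)} + 41\right) = - 28 \left(0 + 41\right) = \left(-28\right) 41 = -1148$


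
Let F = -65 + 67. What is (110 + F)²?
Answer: 12544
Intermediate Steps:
F = 2
(110 + F)² = (110 + 2)² = 112² = 12544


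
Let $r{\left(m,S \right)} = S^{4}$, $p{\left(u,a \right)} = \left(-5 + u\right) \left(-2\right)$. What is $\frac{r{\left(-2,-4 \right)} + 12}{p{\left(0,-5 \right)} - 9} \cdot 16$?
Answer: $4288$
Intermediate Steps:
$p{\left(u,a \right)} = 10 - 2 u$
$\frac{r{\left(-2,-4 \right)} + 12}{p{\left(0,-5 \right)} - 9} \cdot 16 = \frac{\left(-4\right)^{4} + 12}{\left(10 - 0\right) - 9} \cdot 16 = \frac{256 + 12}{\left(10 + 0\right) - 9} \cdot 16 = \frac{268}{10 - 9} \cdot 16 = \frac{268}{1} \cdot 16 = 268 \cdot 1 \cdot 16 = 268 \cdot 16 = 4288$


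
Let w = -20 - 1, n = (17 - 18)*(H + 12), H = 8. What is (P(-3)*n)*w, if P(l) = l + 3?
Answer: 0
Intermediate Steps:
P(l) = 3 + l
n = -20 (n = (17 - 18)*(8 + 12) = -1*20 = -20)
w = -21
(P(-3)*n)*w = ((3 - 3)*(-20))*(-21) = (0*(-20))*(-21) = 0*(-21) = 0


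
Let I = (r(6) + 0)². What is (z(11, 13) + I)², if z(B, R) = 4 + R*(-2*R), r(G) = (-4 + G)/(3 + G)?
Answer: 731702500/6561 ≈ 1.1152e+5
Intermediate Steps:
r(G) = (-4 + G)/(3 + G)
z(B, R) = 4 - 2*R²
I = 4/81 (I = ((-4 + 6)/(3 + 6) + 0)² = (2/9 + 0)² = (2/9)² = 4/81 ≈ 0.049383)
(z(11, 13) + I)² = ((4 - 2*13²) + 4/81)² = ((4 - 2*169) + 4/81)² = ((4 - 338) + 4/81)² = (-334 + 4/81)² = (-27050/81)² = 731702500/6561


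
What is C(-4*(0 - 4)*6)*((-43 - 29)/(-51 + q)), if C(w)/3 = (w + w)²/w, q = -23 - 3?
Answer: 82944/77 ≈ 1077.2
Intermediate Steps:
q = -26
C(w) = 12*w (C(w) = 3*((w + w)²/w) = 3*((2*w)²/w) = 3*((4*w²)/w) = 3*(4*w) = 12*w)
C(-4*(0 - 4)*6)*((-43 - 29)/(-51 + q)) = (12*(-4*(0 - 4)*6))*((-43 - 29)/(-51 - 26)) = (12*(-4*(-4)*6))*(-72/(-77)) = (12*(16*6))*(-72*(-1/77)) = (12*96)*(72/77) = 1152*(72/77) = 82944/77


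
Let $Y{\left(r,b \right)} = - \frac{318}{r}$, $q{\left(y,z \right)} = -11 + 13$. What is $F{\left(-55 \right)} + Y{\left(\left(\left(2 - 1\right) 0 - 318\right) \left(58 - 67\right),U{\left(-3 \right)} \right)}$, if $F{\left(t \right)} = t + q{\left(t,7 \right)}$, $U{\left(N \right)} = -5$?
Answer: $- \frac{478}{9} \approx -53.111$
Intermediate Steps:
$q{\left(y,z \right)} = 2$
$F{\left(t \right)} = 2 + t$ ($F{\left(t \right)} = t + 2 = 2 + t$)
$F{\left(-55 \right)} + Y{\left(\left(\left(2 - 1\right) 0 - 318\right) \left(58 - 67\right),U{\left(-3 \right)} \right)} = \left(2 - 55\right) - \frac{318}{\left(\left(2 - 1\right) 0 - 318\right) \left(58 - 67\right)} = -53 - \frac{318}{\left(1 \cdot 0 - 318\right) \left(-9\right)} = -53 - \frac{318}{\left(0 - 318\right) \left(-9\right)} = -53 - \frac{318}{\left(-318\right) \left(-9\right)} = -53 - \frac{318}{2862} = -53 - \frac{1}{9} = - \frac{478}{9}$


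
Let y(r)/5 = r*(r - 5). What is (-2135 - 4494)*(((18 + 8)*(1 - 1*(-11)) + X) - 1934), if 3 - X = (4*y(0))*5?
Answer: 10732351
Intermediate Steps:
y(r) = 5*r*(-5 + r) (y(r) = 5*(r*(r - 5)) = 5*(r*(-5 + r)) = 5*r*(-5 + r))
X = 3 (X = 3 - 4*(5*0*(-5 + 0))*5 = 3 - 4*(5*0*(-5))*5 = 3 - 4*0*5 = 3 - 0*5 = 3 - 1*0 = 3 + 0 = 3)
(-2135 - 4494)*(((18 + 8)*(1 - 1*(-11)) + X) - 1934) = (-2135 - 4494)*(((18 + 8)*(1 - 1*(-11)) + 3) - 1934) = -6629*((26*(1 + 11) + 3) - 1934) = -6629*((26*12 + 3) - 1934) = -6629*((312 + 3) - 1934) = -6629*(315 - 1934) = -6629*(-1619) = 10732351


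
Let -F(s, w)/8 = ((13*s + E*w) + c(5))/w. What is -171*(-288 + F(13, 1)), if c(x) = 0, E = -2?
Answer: 277704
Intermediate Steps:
F(s, w) = -8*(-2*w + 13*s)/w (F(s, w) = -8*((13*s - 2*w) + 0)/w = -8*((-2*w + 13*s) + 0)/w = -8*(-2*w + 13*s)/w)
-171*(-288 + F(13, 1)) = -171*(-288 + (16 - 104*13/1)) = -171*(-288 + (16 - 104*13*1)) = -171*(-288 + (16 - 1352)) = -171*(-288 - 1336) = -171*(-1624) = 277704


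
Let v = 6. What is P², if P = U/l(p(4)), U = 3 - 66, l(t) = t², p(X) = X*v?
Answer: 49/4096 ≈ 0.011963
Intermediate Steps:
p(X) = 6*X (p(X) = X*6 = 6*X)
U = -63
P = -7/64 (P = -63/((6*4)²) = -63/(24²) = -63/576 = -63*1/576 = -7/64 ≈ -0.10938)
P² = (-7/64)² = 49/4096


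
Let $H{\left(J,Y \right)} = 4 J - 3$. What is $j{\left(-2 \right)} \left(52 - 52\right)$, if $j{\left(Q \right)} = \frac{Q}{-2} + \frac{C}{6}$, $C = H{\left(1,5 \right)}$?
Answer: $0$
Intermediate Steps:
$H{\left(J,Y \right)} = -3 + 4 J$
$C = 1$ ($C = -3 + 4 \cdot 1 = -3 + 4 = 1$)
$j{\left(Q \right)} = \frac{1}{6} - \frac{Q}{2}$ ($j{\left(Q \right)} = \frac{Q}{-2} + 1 \cdot \frac{1}{6} = Q \left(- \frac{1}{2}\right) + 1 \cdot \frac{1}{6} = - \frac{Q}{2} + \frac{1}{6} = \frac{1}{6} - \frac{Q}{2}$)
$j{\left(-2 \right)} \left(52 - 52\right) = \left(\frac{1}{6} - -1\right) \left(52 - 52\right) = \left(\frac{1}{6} + 1\right) 0 = \frac{7}{6} \cdot 0 = 0$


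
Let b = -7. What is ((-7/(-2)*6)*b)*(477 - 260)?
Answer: -31899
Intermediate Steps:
((-7/(-2)*6)*b)*(477 - 260) = ((-7/(-2)*6)*(-7))*(477 - 260) = ((-7*(-1/2)*6)*(-7))*217 = (((7/2)*6)*(-7))*217 = (21*(-7))*217 = -147*217 = -31899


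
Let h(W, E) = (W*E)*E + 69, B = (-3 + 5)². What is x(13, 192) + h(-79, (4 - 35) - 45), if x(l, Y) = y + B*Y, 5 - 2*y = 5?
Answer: -455467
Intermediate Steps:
B = 4 (B = 2² = 4)
y = 0 (y = 5/2 - ½*5 = 5/2 - 5/2 = 0)
x(l, Y) = 4*Y (x(l, Y) = 0 + 4*Y = 4*Y)
h(W, E) = 69 + W*E² (h(W, E) = (E*W)*E + 69 = W*E² + 69 = 69 + W*E²)
x(13, 192) + h(-79, (4 - 35) - 45) = 4*192 + (69 - 79*((4 - 35) - 45)²) = 768 + (69 - 79*(-31 - 45)²) = 768 + (69 - 79*(-76)²) = 768 + (69 - 79*5776) = 768 + (69 - 456304) = 768 - 456235 = -455467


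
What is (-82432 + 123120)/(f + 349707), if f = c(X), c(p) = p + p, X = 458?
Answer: 40688/350623 ≈ 0.11604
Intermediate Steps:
c(p) = 2*p
f = 916 (f = 2*458 = 916)
(-82432 + 123120)/(f + 349707) = (-82432 + 123120)/(916 + 349707) = 40688/350623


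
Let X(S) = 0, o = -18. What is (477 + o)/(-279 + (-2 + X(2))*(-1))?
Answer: -459/277 ≈ -1.6570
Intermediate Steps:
(477 + o)/(-279 + (-2 + X(2))*(-1)) = (477 - 18)/(-279 + (-2 + 0)*(-1)) = 459/(-279 - 2*(-1)) = 459/(-279 + 2) = 459/(-277) = 459*(-1/277) = -459/277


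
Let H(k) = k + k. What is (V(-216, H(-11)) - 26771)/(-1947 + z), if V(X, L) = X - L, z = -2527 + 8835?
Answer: -26965/4361 ≈ -6.1832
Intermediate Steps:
H(k) = 2*k
z = 6308
(V(-216, H(-11)) - 26771)/(-1947 + z) = ((-216 - 2*(-11)) - 26771)/(-1947 + 6308) = ((-216 - 1*(-22)) - 26771)/4361 = ((-216 + 22) - 26771)*(1/4361) = (-194 - 26771)*(1/4361) = -26965*1/4361 = -26965/4361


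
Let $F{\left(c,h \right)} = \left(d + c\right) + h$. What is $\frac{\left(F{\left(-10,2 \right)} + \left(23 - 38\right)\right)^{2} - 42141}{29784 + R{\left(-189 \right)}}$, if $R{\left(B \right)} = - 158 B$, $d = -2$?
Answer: $- \frac{20758}{29823} \approx -0.69604$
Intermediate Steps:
$F{\left(c,h \right)} = -2 + c + h$ ($F{\left(c,h \right)} = \left(-2 + c\right) + h = -2 + c + h$)
$\frac{\left(F{\left(-10,2 \right)} + \left(23 - 38\right)\right)^{2} - 42141}{29784 + R{\left(-189 \right)}} = \frac{\left(\left(-2 - 10 + 2\right) + \left(23 - 38\right)\right)^{2} - 42141}{29784 - -29862} = \frac{\left(-10 + \left(23 - 38\right)\right)^{2} - 42141}{29784 + 29862} = \frac{\left(-10 - 15\right)^{2} - 42141}{59646} = \left(\left(-25\right)^{2} - 42141\right) \frac{1}{59646} = \left(625 - 42141\right) \frac{1}{59646} = \left(-41516\right) \frac{1}{59646} = - \frac{20758}{29823}$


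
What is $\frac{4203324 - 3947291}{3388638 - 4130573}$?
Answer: $- \frac{256033}{741935} \approx -0.34509$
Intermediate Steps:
$\frac{4203324 - 3947291}{3388638 - 4130573} = \frac{256033}{-741935} = 256033 \left(- \frac{1}{741935}\right) = - \frac{256033}{741935}$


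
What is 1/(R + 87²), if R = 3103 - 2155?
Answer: 1/8517 ≈ 0.00011741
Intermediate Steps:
R = 948
1/(R + 87²) = 1/(948 + 87²) = 1/(948 + 7569) = 1/8517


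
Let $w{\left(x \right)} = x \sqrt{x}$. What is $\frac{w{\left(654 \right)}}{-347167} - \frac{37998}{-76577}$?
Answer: $\frac{37998}{76577} - \frac{654 \sqrt{654}}{347167} \approx 0.44803$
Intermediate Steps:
$w{\left(x \right)} = x^{\frac{3}{2}}$
$\frac{w{\left(654 \right)}}{-347167} - \frac{37998}{-76577} = \frac{654^{\frac{3}{2}}}{-347167} - \frac{37998}{-76577} = 654 \sqrt{654} \left(- \frac{1}{347167}\right) - - \frac{37998}{76577} = - \frac{654 \sqrt{654}}{347167} + \frac{37998}{76577} = \frac{37998}{76577} - \frac{654 \sqrt{654}}{347167}$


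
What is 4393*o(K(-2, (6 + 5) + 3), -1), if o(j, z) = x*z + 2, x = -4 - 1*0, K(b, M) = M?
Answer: 26358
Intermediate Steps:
x = -4 (x = -4 + 0 = -4)
o(j, z) = 2 - 4*z (o(j, z) = -4*z + 2 = 2 - 4*z)
4393*o(K(-2, (6 + 5) + 3), -1) = 4393*(2 - 4*(-1)) = 4393*(2 + 4) = 4393*6 = 26358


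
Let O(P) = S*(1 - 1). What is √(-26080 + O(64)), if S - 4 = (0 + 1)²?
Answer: 4*I*√1630 ≈ 161.49*I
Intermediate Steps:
S = 5 (S = 4 + (0 + 1)² = 4 + 1² = 4 + 1 = 5)
O(P) = 0 (O(P) = 5*(1 - 1) = 5*0 = 0)
√(-26080 + O(64)) = √(-26080 + 0) = √(-26080) = 4*I*√1630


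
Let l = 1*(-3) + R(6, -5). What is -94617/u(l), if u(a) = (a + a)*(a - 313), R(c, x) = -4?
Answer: -94617/4480 ≈ -21.120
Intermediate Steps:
l = -7 (l = 1*(-3) - 4 = -3 - 4 = -7)
u(a) = 2*a*(-313 + a) (u(a) = (2*a)*(-313 + a) = 2*a*(-313 + a))
-94617/u(l) = -94617*(-1/(14*(-313 - 7))) = -94617/(2*(-7)*(-320)) = -94617/4480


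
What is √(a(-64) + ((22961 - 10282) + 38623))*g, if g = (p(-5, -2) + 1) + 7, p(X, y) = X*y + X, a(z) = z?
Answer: 13*√51238 ≈ 2942.7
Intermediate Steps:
p(X, y) = X + X*y
g = 13 (g = (-5*(1 - 2) + 1) + 7 = (-5*(-1) + 1) + 7 = (5 + 1) + 7 = 6 + 7 = 13)
√(a(-64) + ((22961 - 10282) + 38623))*g = √(-64 + ((22961 - 10282) + 38623))*13 = √(-64 + (12679 + 38623))*13 = √(-64 + 51302)*13 = √51238*13 = 13*√51238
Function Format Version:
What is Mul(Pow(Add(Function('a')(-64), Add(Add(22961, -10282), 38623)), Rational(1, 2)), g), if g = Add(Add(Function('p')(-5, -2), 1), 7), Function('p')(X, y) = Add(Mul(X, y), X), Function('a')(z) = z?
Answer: Mul(13, Pow(51238, Rational(1, 2))) ≈ 2942.7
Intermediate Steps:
Function('p')(X, y) = Add(X, Mul(X, y))
g = 13 (g = Add(Add(Mul(-5, Add(1, -2)), 1), 7) = Add(Add(Mul(-5, -1), 1), 7) = Add(Add(5, 1), 7) = Add(6, 7) = 13)
Mul(Pow(Add(Function('a')(-64), Add(Add(22961, -10282), 38623)), Rational(1, 2)), g) = Mul(Pow(Add(-64, Add(Add(22961, -10282), 38623)), Rational(1, 2)), 13) = Mul(Pow(Add(-64, Add(12679, 38623)), Rational(1, 2)), 13) = Mul(Pow(Add(-64, 51302), Rational(1, 2)), 13) = Mul(Pow(51238, Rational(1, 2)), 13) = Mul(13, Pow(51238, Rational(1, 2)))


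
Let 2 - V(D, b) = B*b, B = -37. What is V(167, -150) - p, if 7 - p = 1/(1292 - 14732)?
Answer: -74659201/13440 ≈ -5555.0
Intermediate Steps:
V(D, b) = 2 + 37*b (V(D, b) = 2 - (-37)*b = 2 + 37*b)
p = 94081/13440 (p = 7 - 1/(1292 - 14732) = 7 - 1/(-13440) = 7 - 1*(-1/13440) = 7 + 1/13440 = 94081/13440 ≈ 7.0001)
V(167, -150) - p = (2 + 37*(-150)) - 1*94081/13440 = (2 - 5550) - 94081/13440 = -5548 - 94081/13440 = -74659201/13440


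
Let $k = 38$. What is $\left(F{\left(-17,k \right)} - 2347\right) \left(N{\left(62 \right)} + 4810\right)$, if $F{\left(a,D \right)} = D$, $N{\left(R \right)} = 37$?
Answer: $-11191723$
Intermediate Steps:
$\left(F{\left(-17,k \right)} - 2347\right) \left(N{\left(62 \right)} + 4810\right) = \left(38 - 2347\right) \left(37 + 4810\right) = \left(-2309\right) 4847 = -11191723$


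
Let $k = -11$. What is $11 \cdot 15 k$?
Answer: $-1815$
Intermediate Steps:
$11 \cdot 15 k = 11 \cdot 15 \left(-11\right) = 165 \left(-11\right) = -1815$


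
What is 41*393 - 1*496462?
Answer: -480349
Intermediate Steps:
41*393 - 1*496462 = 16113 - 496462 = -480349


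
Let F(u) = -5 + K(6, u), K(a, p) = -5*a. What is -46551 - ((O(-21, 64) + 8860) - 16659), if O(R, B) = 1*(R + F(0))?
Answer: -38696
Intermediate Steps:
F(u) = -35 (F(u) = -5 - 5*6 = -5 - 30 = -35)
O(R, B) = -35 + R (O(R, B) = 1*(R - 35) = 1*(-35 + R) = -35 + R)
-46551 - ((O(-21, 64) + 8860) - 16659) = -46551 - (((-35 - 21) + 8860) - 16659) = -46551 - ((-56 + 8860) - 16659) = -46551 - (8804 - 16659) = -46551 - 1*(-7855) = -46551 + 7855 = -38696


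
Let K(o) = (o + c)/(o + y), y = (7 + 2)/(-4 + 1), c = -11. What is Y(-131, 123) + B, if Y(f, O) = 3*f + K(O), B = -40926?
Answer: -619771/15 ≈ -41318.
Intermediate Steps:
y = -3 (y = 9/(-3) = 9*(-⅓) = -3)
K(o) = (-11 + o)/(-3 + o) (K(o) = (o - 11)/(o - 3) = (-11 + o)/(-3 + o))
Y(f, O) = 3*f + (-11 + O)/(-3 + O)
Y(-131, 123) + B = (-11 + 123 + 3*(-131)*(-3 + 123))/(-3 + 123) - 40926 = (-11 + 123 + 3*(-131)*120)/120 - 40926 = (-11 + 123 - 47160)/120 - 40926 = (1/120)*(-47048) - 40926 = -5881/15 - 40926 = -619771/15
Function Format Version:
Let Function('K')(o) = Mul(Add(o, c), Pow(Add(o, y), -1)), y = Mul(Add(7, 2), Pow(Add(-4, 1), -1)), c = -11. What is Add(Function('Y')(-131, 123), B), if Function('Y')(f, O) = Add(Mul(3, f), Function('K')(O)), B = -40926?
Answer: Rational(-619771, 15) ≈ -41318.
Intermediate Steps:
y = -3 (y = Mul(9, Pow(-3, -1)) = Mul(9, Rational(-1, 3)) = -3)
Function('K')(o) = Mul(Pow(Add(-3, o), -1), Add(-11, o)) (Function('K')(o) = Mul(Add(o, -11), Pow(Add(o, -3), -1)) = Mul(Add(-11, o), Pow(Add(-3, o), -1)) = Mul(Pow(Add(-3, o), -1), Add(-11, o)))
Function('Y')(f, O) = Add(Mul(3, f), Mul(Pow(Add(-3, O), -1), Add(-11, O)))
Add(Function('Y')(-131, 123), B) = Add(Mul(Pow(Add(-3, 123), -1), Add(-11, 123, Mul(3, -131, Add(-3, 123)))), -40926) = Add(Mul(Pow(120, -1), Add(-11, 123, Mul(3, -131, 120))), -40926) = Add(Mul(Rational(1, 120), Add(-11, 123, -47160)), -40926) = Add(Mul(Rational(1, 120), -47048), -40926) = Add(Rational(-5881, 15), -40926) = Rational(-619771, 15)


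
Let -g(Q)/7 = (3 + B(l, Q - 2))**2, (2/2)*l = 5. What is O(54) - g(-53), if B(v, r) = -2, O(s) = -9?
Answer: -2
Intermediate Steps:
l = 5
g(Q) = -7 (g(Q) = -7*(3 - 2)**2 = -7*1**2 = -7*1 = -7)
O(54) - g(-53) = -9 - 1*(-7) = -9 + 7 = -2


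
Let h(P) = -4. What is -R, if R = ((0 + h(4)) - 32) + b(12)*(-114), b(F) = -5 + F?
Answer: 834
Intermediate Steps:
R = -834 (R = ((0 - 4) - 32) + (-5 + 12)*(-114) = (-4 - 32) + 7*(-114) = -36 - 798 = -834)
-R = -1*(-834) = 834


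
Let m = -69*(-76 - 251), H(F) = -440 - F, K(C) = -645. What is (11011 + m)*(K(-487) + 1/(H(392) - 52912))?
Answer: -581919357347/26872 ≈ -2.1655e+7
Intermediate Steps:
m = 22563 (m = -69*(-327) = 22563)
(11011 + m)*(K(-487) + 1/(H(392) - 52912)) = (11011 + 22563)*(-645 + 1/((-440 - 1*392) - 52912)) = 33574*(-645 + 1/((-440 - 392) - 52912)) = 33574*(-645 + 1/(-832 - 52912)) = 33574*(-645 + 1/(-53744)) = 33574*(-645 - 1/53744) = 33574*(-34664881/53744) = -581919357347/26872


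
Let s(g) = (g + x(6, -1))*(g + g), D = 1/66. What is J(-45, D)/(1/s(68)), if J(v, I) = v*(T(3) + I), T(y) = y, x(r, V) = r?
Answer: -15020520/11 ≈ -1.3655e+6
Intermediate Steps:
D = 1/66 ≈ 0.015152
s(g) = 2*g*(6 + g) (s(g) = (g + 6)*(g + g) = (6 + g)*(2*g) = 2*g*(6 + g))
J(v, I) = v*(3 + I)
J(-45, D)/(1/s(68)) = (-45*(3 + 1/66))/(1/(2*68*(6 + 68))) = (-45*199/66)/(1/(2*68*74)) = -2985/(22*(1/10064)) = -2985/(22*1/10064) = -2985/22*10064 = -15020520/11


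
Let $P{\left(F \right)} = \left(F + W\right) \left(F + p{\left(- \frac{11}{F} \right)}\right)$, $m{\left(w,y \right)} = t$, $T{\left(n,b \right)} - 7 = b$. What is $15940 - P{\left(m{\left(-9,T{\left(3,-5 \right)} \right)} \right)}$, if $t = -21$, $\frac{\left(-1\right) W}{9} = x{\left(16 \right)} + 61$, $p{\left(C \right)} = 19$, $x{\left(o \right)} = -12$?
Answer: $15016$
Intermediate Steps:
$T{\left(n,b \right)} = 7 + b$
$W = -441$ ($W = - 9 \left(-12 + 61\right) = \left(-9\right) 49 = -441$)
$m{\left(w,y \right)} = -21$
$P{\left(F \right)} = \left(-441 + F\right) \left(19 + F\right)$ ($P{\left(F \right)} = \left(F - 441\right) \left(F + 19\right) = \left(-441 + F\right) \left(19 + F\right)$)
$15940 - P{\left(m{\left(-9,T{\left(3,-5 \right)} \right)} \right)} = 15940 - \left(-8379 + \left(-21\right)^{2} - -8862\right) = 15940 - \left(-8379 + 441 + 8862\right) = 15940 - 924 = 15016$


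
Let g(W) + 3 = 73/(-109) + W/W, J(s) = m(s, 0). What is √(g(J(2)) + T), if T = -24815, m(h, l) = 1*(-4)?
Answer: I*√294858734/109 ≈ 157.54*I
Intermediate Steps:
m(h, l) = -4
J(s) = -4
g(W) = -291/109 (g(W) = -3 + (73/(-109) + W/W) = -3 + (73*(-1/109) + 1) = -3 + (-73/109 + 1) = -3 + 36/109 = -291/109)
√(g(J(2)) + T) = √(-291/109 - 24815) = √(-2705126/109) = I*√294858734/109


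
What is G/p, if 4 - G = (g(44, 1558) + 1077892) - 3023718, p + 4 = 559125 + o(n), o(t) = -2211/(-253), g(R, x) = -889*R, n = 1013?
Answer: 22826879/6429992 ≈ 3.5501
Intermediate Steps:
o(t) = 201/23 (o(t) = -2211*(-1/253) = 201/23)
p = 12859984/23 (p = -4 + (559125 + 201/23) = -4 + 12860076/23 = 12859984/23 ≈ 5.5913e+5)
G = 1984946 (G = 4 - ((-889*44 + 1077892) - 3023718) = 4 - ((-39116 + 1077892) - 3023718) = 4 - (1038776 - 3023718) = 4 - 1*(-1984942) = 4 + 1984942 = 1984946)
G/p = 1984946/(12859984/23) = 1984946*(23/12859984) = 22826879/6429992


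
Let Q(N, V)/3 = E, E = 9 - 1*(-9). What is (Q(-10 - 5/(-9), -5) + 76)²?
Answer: 16900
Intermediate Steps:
E = 18 (E = 9 + 9 = 18)
Q(N, V) = 54 (Q(N, V) = 3*18 = 54)
(Q(-10 - 5/(-9), -5) + 76)² = (54 + 76)² = 130² = 16900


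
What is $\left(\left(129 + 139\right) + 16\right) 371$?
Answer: $105364$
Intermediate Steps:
$\left(\left(129 + 139\right) + 16\right) 371 = \left(268 + 16\right) 371 = 284 \cdot 371 = 105364$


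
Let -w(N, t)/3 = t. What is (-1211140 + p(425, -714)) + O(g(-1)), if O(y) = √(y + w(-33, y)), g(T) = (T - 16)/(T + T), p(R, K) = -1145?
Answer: -1212285 + I*√17 ≈ -1.2123e+6 + 4.1231*I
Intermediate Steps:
g(T) = (-16 + T)/(2*T) (g(T) = (-16 + T)/((2*T)) = (-16 + T)*(1/(2*T)) = (-16 + T)/(2*T))
w(N, t) = -3*t
O(y) = √2*√(-y) (O(y) = √(y - 3*y) = √(-2*y) = √2*√(-y))
(-1211140 + p(425, -714)) + O(g(-1)) = (-1211140 - 1145) + √2*√(-(-16 - 1)/(2*(-1))) = -1212285 + √2*√(-(-1)*(-17)/2) = -1212285 + √2*√(-1*17/2) = -1212285 + √2*√(-17/2) = -1212285 + √2*(I*√34/2) = -1212285 + I*√17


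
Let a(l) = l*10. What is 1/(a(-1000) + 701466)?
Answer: 1/691466 ≈ 1.4462e-6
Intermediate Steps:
a(l) = 10*l
1/(a(-1000) + 701466) = 1/(10*(-1000) + 701466) = 1/(-10000 + 701466) = 1/691466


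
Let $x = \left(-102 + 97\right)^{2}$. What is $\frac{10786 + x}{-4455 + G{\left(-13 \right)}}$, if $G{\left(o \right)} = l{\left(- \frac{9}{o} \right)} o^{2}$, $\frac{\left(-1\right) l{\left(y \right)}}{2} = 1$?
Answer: $- \frac{10811}{4793} \approx -2.2556$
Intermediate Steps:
$l{\left(y \right)} = -2$ ($l{\left(y \right)} = \left(-2\right) 1 = -2$)
$x = 25$ ($x = \left(-5\right)^{2} = 25$)
$G{\left(o \right)} = - 2 o^{2}$
$\frac{10786 + x}{-4455 + G{\left(-13 \right)}} = \frac{10786 + 25}{-4455 - 2 \left(-13\right)^{2}} = \frac{10811}{-4455 - 338} = \frac{10811}{-4793} = 10811 \left(- \frac{1}{4793}\right) = - \frac{10811}{4793}$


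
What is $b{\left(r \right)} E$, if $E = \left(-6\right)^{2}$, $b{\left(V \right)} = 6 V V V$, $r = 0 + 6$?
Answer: $46656$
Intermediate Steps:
$r = 6$
$b{\left(V \right)} = 6 V^{3}$ ($b{\left(V \right)} = 6 V V^{2} = 6 V^{3}$)
$E = 36$
$b{\left(r \right)} E = 6 \cdot 6^{3} \cdot 36 = 6 \cdot 216 \cdot 36 = 1296 \cdot 36 = 46656$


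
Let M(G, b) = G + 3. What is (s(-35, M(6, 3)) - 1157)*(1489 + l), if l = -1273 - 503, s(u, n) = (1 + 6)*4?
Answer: 324023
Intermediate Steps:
M(G, b) = 3 + G
s(u, n) = 28 (s(u, n) = 7*4 = 28)
l = -1776
(s(-35, M(6, 3)) - 1157)*(1489 + l) = (28 - 1157)*(1489 - 1776) = -1129*(-287) = 324023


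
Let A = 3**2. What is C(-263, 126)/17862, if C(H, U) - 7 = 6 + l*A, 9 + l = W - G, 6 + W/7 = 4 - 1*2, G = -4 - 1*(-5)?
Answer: -329/17862 ≈ -0.018419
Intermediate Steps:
G = 1 (G = -4 + 5 = 1)
W = -28 (W = -42 + 7*(4 - 1*2) = -42 + 7*(4 - 2) = -42 + 7*2 = -42 + 14 = -28)
A = 9
l = -38 (l = -9 + (-28 - 1*1) = -9 + (-28 - 1) = -9 - 29 = -38)
C(H, U) = -329 (C(H, U) = 7 + (6 - 38*9) = 7 + (6 - 342) = 7 - 336 = -329)
C(-263, 126)/17862 = -329/17862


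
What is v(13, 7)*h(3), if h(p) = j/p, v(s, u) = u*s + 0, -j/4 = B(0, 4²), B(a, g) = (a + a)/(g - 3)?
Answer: 0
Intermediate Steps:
B(a, g) = 2*a/(-3 + g) (B(a, g) = (2*a)/(-3 + g) = 2*a/(-3 + g))
j = 0 (j = -8*0/(-3 + 4²) = -8*0/(-3 + 16) = -8*0/13 = -4*0 = 0)
v(s, u) = s*u (v(s, u) = s*u + 0 = s*u)
h(p) = 0 (h(p) = 0/p = 0)
v(13, 7)*h(3) = (13*7)*0 = 91*0 = 0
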